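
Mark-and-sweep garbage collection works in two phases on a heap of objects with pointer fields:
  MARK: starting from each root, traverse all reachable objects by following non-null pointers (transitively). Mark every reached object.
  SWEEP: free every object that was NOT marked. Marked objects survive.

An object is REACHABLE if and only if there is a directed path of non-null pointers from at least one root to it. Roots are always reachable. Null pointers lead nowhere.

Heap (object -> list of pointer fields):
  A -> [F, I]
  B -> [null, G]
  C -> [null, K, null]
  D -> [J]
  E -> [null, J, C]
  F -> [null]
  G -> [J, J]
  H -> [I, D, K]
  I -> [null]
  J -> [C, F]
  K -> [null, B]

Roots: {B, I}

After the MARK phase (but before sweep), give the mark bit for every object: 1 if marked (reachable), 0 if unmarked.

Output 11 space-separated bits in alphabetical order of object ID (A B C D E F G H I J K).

Answer: 0 1 1 0 0 1 1 0 1 1 1

Derivation:
Roots: B I
Mark B: refs=null G, marked=B
Mark I: refs=null, marked=B I
Mark G: refs=J J, marked=B G I
Mark J: refs=C F, marked=B G I J
Mark C: refs=null K null, marked=B C G I J
Mark F: refs=null, marked=B C F G I J
Mark K: refs=null B, marked=B C F G I J K
Unmarked (collected): A D E H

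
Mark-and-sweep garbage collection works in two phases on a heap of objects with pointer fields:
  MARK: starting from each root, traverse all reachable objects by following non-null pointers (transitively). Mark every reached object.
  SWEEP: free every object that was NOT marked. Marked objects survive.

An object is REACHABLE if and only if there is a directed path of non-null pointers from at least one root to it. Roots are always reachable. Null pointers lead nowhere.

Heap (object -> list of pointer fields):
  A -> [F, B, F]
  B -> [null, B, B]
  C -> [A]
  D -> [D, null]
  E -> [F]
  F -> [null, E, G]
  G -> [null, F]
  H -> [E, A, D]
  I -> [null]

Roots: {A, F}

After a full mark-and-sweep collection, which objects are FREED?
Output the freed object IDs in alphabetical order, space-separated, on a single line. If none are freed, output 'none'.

Answer: C D H I

Derivation:
Roots: A F
Mark A: refs=F B F, marked=A
Mark F: refs=null E G, marked=A F
Mark B: refs=null B B, marked=A B F
Mark E: refs=F, marked=A B E F
Mark G: refs=null F, marked=A B E F G
Unmarked (collected): C D H I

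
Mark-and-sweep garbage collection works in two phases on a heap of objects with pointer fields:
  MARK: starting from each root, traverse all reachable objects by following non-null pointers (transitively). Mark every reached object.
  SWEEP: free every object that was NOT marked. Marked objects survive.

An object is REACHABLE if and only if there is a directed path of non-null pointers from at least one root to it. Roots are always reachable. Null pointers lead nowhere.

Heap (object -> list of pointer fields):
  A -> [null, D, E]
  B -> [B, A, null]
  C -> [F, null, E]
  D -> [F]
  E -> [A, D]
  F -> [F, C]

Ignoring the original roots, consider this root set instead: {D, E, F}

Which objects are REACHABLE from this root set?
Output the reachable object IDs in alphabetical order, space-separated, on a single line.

Answer: A C D E F

Derivation:
Roots: D E F
Mark D: refs=F, marked=D
Mark E: refs=A D, marked=D E
Mark F: refs=F C, marked=D E F
Mark A: refs=null D E, marked=A D E F
Mark C: refs=F null E, marked=A C D E F
Unmarked (collected): B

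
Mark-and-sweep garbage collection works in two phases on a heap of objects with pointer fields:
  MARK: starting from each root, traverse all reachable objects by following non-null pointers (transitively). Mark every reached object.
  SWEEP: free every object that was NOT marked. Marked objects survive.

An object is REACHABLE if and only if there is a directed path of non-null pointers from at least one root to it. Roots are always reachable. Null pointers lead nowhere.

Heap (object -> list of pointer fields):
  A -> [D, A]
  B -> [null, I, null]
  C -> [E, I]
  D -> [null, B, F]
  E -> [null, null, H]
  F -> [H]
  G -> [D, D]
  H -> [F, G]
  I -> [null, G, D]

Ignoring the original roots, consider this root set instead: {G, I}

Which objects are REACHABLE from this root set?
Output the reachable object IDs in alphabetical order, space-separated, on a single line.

Roots: G I
Mark G: refs=D D, marked=G
Mark I: refs=null G D, marked=G I
Mark D: refs=null B F, marked=D G I
Mark B: refs=null I null, marked=B D G I
Mark F: refs=H, marked=B D F G I
Mark H: refs=F G, marked=B D F G H I
Unmarked (collected): A C E

Answer: B D F G H I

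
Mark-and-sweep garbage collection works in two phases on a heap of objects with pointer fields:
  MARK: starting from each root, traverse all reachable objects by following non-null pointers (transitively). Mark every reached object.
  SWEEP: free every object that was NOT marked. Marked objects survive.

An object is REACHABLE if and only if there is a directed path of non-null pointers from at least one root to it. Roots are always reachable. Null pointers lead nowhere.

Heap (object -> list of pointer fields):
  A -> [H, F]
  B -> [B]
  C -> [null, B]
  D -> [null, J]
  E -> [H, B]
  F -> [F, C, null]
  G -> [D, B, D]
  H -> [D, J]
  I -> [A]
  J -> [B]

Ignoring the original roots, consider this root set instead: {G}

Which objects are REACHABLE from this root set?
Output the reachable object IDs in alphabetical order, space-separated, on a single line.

Answer: B D G J

Derivation:
Roots: G
Mark G: refs=D B D, marked=G
Mark D: refs=null J, marked=D G
Mark B: refs=B, marked=B D G
Mark J: refs=B, marked=B D G J
Unmarked (collected): A C E F H I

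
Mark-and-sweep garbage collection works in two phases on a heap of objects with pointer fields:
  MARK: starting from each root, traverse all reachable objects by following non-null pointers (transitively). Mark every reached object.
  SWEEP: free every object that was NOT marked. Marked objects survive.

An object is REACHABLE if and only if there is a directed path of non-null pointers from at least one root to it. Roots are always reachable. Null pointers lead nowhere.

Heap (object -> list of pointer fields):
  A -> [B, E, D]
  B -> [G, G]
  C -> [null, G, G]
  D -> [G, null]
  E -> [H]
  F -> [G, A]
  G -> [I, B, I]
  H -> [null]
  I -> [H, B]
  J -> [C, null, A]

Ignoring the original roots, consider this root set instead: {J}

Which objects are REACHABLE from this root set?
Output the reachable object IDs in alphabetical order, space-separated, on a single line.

Answer: A B C D E G H I J

Derivation:
Roots: J
Mark J: refs=C null A, marked=J
Mark C: refs=null G G, marked=C J
Mark A: refs=B E D, marked=A C J
Mark G: refs=I B I, marked=A C G J
Mark B: refs=G G, marked=A B C G J
Mark E: refs=H, marked=A B C E G J
Mark D: refs=G null, marked=A B C D E G J
Mark I: refs=H B, marked=A B C D E G I J
Mark H: refs=null, marked=A B C D E G H I J
Unmarked (collected): F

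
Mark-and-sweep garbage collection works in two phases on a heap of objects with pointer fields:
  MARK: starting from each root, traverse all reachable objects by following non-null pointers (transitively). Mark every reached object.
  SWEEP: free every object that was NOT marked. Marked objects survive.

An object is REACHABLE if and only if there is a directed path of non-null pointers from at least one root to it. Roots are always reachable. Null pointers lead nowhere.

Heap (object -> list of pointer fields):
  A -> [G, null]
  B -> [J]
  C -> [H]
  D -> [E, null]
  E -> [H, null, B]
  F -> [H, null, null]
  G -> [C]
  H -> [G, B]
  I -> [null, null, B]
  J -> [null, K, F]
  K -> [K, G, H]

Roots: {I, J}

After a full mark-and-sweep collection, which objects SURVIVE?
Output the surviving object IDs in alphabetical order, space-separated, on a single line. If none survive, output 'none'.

Answer: B C F G H I J K

Derivation:
Roots: I J
Mark I: refs=null null B, marked=I
Mark J: refs=null K F, marked=I J
Mark B: refs=J, marked=B I J
Mark K: refs=K G H, marked=B I J K
Mark F: refs=H null null, marked=B F I J K
Mark G: refs=C, marked=B F G I J K
Mark H: refs=G B, marked=B F G H I J K
Mark C: refs=H, marked=B C F G H I J K
Unmarked (collected): A D E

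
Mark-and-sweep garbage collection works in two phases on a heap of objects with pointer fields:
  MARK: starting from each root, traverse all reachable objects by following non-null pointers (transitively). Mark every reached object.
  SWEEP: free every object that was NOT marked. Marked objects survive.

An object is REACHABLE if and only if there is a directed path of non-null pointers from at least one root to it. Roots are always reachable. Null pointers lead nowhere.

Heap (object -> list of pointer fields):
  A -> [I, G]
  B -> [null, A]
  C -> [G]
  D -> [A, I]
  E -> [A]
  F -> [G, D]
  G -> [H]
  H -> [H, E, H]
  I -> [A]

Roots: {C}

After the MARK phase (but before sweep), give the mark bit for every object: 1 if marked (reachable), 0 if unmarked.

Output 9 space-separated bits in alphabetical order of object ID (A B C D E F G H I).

Answer: 1 0 1 0 1 0 1 1 1

Derivation:
Roots: C
Mark C: refs=G, marked=C
Mark G: refs=H, marked=C G
Mark H: refs=H E H, marked=C G H
Mark E: refs=A, marked=C E G H
Mark A: refs=I G, marked=A C E G H
Mark I: refs=A, marked=A C E G H I
Unmarked (collected): B D F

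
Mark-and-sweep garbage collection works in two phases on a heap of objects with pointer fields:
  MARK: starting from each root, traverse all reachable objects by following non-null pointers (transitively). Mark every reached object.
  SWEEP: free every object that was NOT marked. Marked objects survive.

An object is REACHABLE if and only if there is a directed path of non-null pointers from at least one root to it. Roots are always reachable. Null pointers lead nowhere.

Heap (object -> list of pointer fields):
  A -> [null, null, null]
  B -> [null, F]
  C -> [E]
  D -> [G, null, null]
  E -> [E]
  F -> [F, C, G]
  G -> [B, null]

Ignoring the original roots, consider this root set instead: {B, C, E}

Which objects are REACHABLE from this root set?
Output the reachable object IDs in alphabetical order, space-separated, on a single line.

Roots: B C E
Mark B: refs=null F, marked=B
Mark C: refs=E, marked=B C
Mark E: refs=E, marked=B C E
Mark F: refs=F C G, marked=B C E F
Mark G: refs=B null, marked=B C E F G
Unmarked (collected): A D

Answer: B C E F G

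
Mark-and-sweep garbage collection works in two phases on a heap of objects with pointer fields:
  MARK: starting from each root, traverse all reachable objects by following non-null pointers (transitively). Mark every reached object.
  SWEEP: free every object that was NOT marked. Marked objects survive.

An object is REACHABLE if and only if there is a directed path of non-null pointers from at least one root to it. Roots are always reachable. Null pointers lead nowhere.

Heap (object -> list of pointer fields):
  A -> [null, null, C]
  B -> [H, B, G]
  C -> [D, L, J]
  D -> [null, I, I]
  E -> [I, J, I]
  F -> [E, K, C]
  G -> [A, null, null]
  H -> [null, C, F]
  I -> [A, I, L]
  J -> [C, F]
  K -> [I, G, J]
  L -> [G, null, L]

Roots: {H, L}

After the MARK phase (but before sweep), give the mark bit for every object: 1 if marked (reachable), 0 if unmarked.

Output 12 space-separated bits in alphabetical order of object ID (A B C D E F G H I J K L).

Answer: 1 0 1 1 1 1 1 1 1 1 1 1

Derivation:
Roots: H L
Mark H: refs=null C F, marked=H
Mark L: refs=G null L, marked=H L
Mark C: refs=D L J, marked=C H L
Mark F: refs=E K C, marked=C F H L
Mark G: refs=A null null, marked=C F G H L
Mark D: refs=null I I, marked=C D F G H L
Mark J: refs=C F, marked=C D F G H J L
Mark E: refs=I J I, marked=C D E F G H J L
Mark K: refs=I G J, marked=C D E F G H J K L
Mark A: refs=null null C, marked=A C D E F G H J K L
Mark I: refs=A I L, marked=A C D E F G H I J K L
Unmarked (collected): B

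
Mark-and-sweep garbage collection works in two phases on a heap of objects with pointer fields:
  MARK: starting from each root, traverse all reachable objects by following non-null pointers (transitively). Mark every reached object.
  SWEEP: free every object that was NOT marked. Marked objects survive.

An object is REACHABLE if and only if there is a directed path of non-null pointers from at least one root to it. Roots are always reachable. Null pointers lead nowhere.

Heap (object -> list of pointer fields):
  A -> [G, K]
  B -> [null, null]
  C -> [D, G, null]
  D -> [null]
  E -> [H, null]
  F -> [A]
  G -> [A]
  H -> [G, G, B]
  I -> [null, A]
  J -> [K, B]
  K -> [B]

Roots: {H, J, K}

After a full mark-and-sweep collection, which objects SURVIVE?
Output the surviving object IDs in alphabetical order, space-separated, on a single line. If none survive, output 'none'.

Roots: H J K
Mark H: refs=G G B, marked=H
Mark J: refs=K B, marked=H J
Mark K: refs=B, marked=H J K
Mark G: refs=A, marked=G H J K
Mark B: refs=null null, marked=B G H J K
Mark A: refs=G K, marked=A B G H J K
Unmarked (collected): C D E F I

Answer: A B G H J K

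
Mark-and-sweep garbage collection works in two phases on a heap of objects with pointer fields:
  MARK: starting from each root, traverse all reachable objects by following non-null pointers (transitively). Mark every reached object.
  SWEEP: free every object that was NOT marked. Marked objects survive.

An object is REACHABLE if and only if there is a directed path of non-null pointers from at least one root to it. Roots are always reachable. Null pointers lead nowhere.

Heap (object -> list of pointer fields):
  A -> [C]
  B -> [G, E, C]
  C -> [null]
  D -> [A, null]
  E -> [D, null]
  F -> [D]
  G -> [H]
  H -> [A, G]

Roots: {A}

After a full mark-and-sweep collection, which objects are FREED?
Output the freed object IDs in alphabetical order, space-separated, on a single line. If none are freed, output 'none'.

Roots: A
Mark A: refs=C, marked=A
Mark C: refs=null, marked=A C
Unmarked (collected): B D E F G H

Answer: B D E F G H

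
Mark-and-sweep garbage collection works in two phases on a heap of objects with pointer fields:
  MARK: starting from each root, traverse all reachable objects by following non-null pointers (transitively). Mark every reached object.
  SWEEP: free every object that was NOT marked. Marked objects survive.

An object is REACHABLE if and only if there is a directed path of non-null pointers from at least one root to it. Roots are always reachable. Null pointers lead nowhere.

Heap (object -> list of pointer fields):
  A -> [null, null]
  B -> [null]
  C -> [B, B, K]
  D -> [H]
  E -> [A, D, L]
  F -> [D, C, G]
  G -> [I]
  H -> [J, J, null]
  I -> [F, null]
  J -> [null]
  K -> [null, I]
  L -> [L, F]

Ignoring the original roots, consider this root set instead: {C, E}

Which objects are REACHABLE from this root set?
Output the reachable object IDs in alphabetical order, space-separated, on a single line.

Answer: A B C D E F G H I J K L

Derivation:
Roots: C E
Mark C: refs=B B K, marked=C
Mark E: refs=A D L, marked=C E
Mark B: refs=null, marked=B C E
Mark K: refs=null I, marked=B C E K
Mark A: refs=null null, marked=A B C E K
Mark D: refs=H, marked=A B C D E K
Mark L: refs=L F, marked=A B C D E K L
Mark I: refs=F null, marked=A B C D E I K L
Mark H: refs=J J null, marked=A B C D E H I K L
Mark F: refs=D C G, marked=A B C D E F H I K L
Mark J: refs=null, marked=A B C D E F H I J K L
Mark G: refs=I, marked=A B C D E F G H I J K L
Unmarked (collected): (none)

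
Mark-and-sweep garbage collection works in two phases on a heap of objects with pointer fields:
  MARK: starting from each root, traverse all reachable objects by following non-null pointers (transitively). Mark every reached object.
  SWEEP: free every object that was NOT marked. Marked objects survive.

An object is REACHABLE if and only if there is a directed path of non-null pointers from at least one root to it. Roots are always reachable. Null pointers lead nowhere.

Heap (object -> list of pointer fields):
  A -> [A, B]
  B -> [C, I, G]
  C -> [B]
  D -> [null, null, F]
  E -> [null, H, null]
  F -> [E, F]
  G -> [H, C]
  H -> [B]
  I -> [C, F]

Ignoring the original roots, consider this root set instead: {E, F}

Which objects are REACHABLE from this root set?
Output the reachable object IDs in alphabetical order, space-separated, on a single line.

Answer: B C E F G H I

Derivation:
Roots: E F
Mark E: refs=null H null, marked=E
Mark F: refs=E F, marked=E F
Mark H: refs=B, marked=E F H
Mark B: refs=C I G, marked=B E F H
Mark C: refs=B, marked=B C E F H
Mark I: refs=C F, marked=B C E F H I
Mark G: refs=H C, marked=B C E F G H I
Unmarked (collected): A D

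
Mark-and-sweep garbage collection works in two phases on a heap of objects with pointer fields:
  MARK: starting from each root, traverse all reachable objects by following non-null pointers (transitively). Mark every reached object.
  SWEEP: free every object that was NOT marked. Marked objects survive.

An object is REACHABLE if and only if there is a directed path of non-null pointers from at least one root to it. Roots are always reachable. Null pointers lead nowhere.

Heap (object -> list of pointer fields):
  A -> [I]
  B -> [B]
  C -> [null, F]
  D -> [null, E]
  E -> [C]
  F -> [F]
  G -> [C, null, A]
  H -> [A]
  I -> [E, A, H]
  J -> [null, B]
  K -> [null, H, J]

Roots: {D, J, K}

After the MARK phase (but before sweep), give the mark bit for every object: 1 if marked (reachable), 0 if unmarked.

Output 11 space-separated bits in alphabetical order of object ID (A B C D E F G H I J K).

Roots: D J K
Mark D: refs=null E, marked=D
Mark J: refs=null B, marked=D J
Mark K: refs=null H J, marked=D J K
Mark E: refs=C, marked=D E J K
Mark B: refs=B, marked=B D E J K
Mark H: refs=A, marked=B D E H J K
Mark C: refs=null F, marked=B C D E H J K
Mark A: refs=I, marked=A B C D E H J K
Mark F: refs=F, marked=A B C D E F H J K
Mark I: refs=E A H, marked=A B C D E F H I J K
Unmarked (collected): G

Answer: 1 1 1 1 1 1 0 1 1 1 1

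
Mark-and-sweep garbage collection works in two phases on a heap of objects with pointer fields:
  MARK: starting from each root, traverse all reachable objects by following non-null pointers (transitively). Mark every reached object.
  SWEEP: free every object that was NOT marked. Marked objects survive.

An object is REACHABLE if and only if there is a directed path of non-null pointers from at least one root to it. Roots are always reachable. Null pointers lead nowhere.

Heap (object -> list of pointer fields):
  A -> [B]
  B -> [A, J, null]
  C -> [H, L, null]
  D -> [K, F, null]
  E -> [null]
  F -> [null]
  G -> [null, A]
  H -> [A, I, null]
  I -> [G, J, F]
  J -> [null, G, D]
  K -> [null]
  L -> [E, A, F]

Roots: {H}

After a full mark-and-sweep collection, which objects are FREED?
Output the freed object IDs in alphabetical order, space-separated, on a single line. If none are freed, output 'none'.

Roots: H
Mark H: refs=A I null, marked=H
Mark A: refs=B, marked=A H
Mark I: refs=G J F, marked=A H I
Mark B: refs=A J null, marked=A B H I
Mark G: refs=null A, marked=A B G H I
Mark J: refs=null G D, marked=A B G H I J
Mark F: refs=null, marked=A B F G H I J
Mark D: refs=K F null, marked=A B D F G H I J
Mark K: refs=null, marked=A B D F G H I J K
Unmarked (collected): C E L

Answer: C E L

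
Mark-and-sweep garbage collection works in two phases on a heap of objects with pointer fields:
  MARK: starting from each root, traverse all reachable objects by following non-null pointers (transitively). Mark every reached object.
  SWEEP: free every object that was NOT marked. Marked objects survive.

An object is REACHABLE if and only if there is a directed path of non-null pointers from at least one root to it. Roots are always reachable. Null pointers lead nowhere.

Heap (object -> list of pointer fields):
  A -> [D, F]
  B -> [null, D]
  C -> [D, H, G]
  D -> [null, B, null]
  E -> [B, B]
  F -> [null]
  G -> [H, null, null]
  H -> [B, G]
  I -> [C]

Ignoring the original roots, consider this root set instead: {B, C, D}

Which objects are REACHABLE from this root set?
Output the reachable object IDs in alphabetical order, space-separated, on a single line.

Answer: B C D G H

Derivation:
Roots: B C D
Mark B: refs=null D, marked=B
Mark C: refs=D H G, marked=B C
Mark D: refs=null B null, marked=B C D
Mark H: refs=B G, marked=B C D H
Mark G: refs=H null null, marked=B C D G H
Unmarked (collected): A E F I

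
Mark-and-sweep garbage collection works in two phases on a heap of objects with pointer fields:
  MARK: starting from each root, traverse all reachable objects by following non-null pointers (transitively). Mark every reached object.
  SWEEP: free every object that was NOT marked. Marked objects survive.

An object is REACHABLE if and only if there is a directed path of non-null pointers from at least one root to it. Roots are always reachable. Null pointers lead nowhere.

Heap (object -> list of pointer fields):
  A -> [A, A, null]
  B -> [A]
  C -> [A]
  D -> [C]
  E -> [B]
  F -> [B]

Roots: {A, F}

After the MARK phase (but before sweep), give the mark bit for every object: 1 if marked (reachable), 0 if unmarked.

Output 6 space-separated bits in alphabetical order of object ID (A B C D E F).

Roots: A F
Mark A: refs=A A null, marked=A
Mark F: refs=B, marked=A F
Mark B: refs=A, marked=A B F
Unmarked (collected): C D E

Answer: 1 1 0 0 0 1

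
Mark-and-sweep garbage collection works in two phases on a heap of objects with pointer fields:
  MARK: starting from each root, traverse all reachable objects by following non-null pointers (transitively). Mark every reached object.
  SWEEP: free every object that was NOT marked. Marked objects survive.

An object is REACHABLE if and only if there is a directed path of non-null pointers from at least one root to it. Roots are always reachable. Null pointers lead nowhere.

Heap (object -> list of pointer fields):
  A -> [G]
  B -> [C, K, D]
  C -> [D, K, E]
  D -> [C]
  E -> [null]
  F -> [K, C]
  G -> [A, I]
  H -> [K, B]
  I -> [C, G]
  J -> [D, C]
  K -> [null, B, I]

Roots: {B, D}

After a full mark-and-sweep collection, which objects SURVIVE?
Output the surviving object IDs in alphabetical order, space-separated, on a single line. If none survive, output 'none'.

Answer: A B C D E G I K

Derivation:
Roots: B D
Mark B: refs=C K D, marked=B
Mark D: refs=C, marked=B D
Mark C: refs=D K E, marked=B C D
Mark K: refs=null B I, marked=B C D K
Mark E: refs=null, marked=B C D E K
Mark I: refs=C G, marked=B C D E I K
Mark G: refs=A I, marked=B C D E G I K
Mark A: refs=G, marked=A B C D E G I K
Unmarked (collected): F H J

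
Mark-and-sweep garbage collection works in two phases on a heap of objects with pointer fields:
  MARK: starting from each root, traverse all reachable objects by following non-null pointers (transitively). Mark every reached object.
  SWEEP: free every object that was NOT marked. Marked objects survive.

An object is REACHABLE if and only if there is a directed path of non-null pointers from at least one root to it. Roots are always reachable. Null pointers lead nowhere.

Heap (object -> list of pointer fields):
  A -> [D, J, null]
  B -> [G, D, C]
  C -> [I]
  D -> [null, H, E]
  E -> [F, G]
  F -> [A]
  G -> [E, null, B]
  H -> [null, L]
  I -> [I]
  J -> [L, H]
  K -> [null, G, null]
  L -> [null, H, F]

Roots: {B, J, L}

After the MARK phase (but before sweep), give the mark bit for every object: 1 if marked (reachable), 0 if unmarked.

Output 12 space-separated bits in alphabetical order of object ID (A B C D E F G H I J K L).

Roots: B J L
Mark B: refs=G D C, marked=B
Mark J: refs=L H, marked=B J
Mark L: refs=null H F, marked=B J L
Mark G: refs=E null B, marked=B G J L
Mark D: refs=null H E, marked=B D G J L
Mark C: refs=I, marked=B C D G J L
Mark H: refs=null L, marked=B C D G H J L
Mark F: refs=A, marked=B C D F G H J L
Mark E: refs=F G, marked=B C D E F G H J L
Mark I: refs=I, marked=B C D E F G H I J L
Mark A: refs=D J null, marked=A B C D E F G H I J L
Unmarked (collected): K

Answer: 1 1 1 1 1 1 1 1 1 1 0 1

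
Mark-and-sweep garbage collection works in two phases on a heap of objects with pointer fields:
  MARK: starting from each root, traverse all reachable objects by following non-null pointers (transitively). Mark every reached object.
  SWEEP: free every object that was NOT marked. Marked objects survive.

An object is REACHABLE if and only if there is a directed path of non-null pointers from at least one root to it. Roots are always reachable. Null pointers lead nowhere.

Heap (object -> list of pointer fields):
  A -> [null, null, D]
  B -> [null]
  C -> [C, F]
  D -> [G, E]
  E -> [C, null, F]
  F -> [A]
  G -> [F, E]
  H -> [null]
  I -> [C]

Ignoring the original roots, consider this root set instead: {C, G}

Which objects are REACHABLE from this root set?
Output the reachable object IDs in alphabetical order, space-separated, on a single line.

Roots: C G
Mark C: refs=C F, marked=C
Mark G: refs=F E, marked=C G
Mark F: refs=A, marked=C F G
Mark E: refs=C null F, marked=C E F G
Mark A: refs=null null D, marked=A C E F G
Mark D: refs=G E, marked=A C D E F G
Unmarked (collected): B H I

Answer: A C D E F G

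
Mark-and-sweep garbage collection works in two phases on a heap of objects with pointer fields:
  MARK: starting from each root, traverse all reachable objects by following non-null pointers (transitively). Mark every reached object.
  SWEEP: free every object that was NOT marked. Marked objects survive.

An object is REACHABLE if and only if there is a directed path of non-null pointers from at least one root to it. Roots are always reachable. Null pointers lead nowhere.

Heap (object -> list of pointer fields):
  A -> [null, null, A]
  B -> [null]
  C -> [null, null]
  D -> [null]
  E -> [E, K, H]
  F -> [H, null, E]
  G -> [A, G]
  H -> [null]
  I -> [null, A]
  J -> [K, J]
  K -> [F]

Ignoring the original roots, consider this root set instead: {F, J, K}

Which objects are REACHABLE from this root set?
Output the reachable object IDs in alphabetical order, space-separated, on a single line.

Answer: E F H J K

Derivation:
Roots: F J K
Mark F: refs=H null E, marked=F
Mark J: refs=K J, marked=F J
Mark K: refs=F, marked=F J K
Mark H: refs=null, marked=F H J K
Mark E: refs=E K H, marked=E F H J K
Unmarked (collected): A B C D G I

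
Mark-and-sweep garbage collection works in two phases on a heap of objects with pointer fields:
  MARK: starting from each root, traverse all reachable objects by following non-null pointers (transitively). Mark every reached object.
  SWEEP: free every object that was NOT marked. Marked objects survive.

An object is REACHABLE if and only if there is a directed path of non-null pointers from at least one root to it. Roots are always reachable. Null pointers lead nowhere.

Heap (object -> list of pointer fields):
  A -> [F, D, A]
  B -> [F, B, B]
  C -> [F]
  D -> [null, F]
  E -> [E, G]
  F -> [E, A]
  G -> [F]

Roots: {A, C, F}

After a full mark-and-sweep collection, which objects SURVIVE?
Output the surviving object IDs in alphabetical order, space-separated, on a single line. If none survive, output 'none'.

Answer: A C D E F G

Derivation:
Roots: A C F
Mark A: refs=F D A, marked=A
Mark C: refs=F, marked=A C
Mark F: refs=E A, marked=A C F
Mark D: refs=null F, marked=A C D F
Mark E: refs=E G, marked=A C D E F
Mark G: refs=F, marked=A C D E F G
Unmarked (collected): B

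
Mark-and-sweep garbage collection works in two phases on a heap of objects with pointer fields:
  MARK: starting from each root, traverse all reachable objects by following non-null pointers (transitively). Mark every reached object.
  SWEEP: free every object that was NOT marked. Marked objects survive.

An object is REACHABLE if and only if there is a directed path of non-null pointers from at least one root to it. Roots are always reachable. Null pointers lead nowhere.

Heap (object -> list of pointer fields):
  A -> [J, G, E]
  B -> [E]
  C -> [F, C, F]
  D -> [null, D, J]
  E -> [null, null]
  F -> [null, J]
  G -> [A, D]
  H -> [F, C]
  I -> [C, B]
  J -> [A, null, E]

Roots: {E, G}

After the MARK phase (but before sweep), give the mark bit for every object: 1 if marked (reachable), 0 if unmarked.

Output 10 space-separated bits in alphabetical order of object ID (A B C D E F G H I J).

Roots: E G
Mark E: refs=null null, marked=E
Mark G: refs=A D, marked=E G
Mark A: refs=J G E, marked=A E G
Mark D: refs=null D J, marked=A D E G
Mark J: refs=A null E, marked=A D E G J
Unmarked (collected): B C F H I

Answer: 1 0 0 1 1 0 1 0 0 1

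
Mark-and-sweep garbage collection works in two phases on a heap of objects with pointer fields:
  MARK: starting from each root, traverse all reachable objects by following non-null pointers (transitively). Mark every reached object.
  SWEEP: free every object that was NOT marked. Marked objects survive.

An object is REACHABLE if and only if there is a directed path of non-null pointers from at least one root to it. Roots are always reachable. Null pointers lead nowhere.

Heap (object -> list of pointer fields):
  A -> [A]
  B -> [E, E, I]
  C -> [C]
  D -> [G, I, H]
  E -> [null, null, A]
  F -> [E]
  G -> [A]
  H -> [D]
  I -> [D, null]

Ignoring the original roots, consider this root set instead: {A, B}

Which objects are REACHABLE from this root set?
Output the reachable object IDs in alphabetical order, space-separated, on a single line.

Answer: A B D E G H I

Derivation:
Roots: A B
Mark A: refs=A, marked=A
Mark B: refs=E E I, marked=A B
Mark E: refs=null null A, marked=A B E
Mark I: refs=D null, marked=A B E I
Mark D: refs=G I H, marked=A B D E I
Mark G: refs=A, marked=A B D E G I
Mark H: refs=D, marked=A B D E G H I
Unmarked (collected): C F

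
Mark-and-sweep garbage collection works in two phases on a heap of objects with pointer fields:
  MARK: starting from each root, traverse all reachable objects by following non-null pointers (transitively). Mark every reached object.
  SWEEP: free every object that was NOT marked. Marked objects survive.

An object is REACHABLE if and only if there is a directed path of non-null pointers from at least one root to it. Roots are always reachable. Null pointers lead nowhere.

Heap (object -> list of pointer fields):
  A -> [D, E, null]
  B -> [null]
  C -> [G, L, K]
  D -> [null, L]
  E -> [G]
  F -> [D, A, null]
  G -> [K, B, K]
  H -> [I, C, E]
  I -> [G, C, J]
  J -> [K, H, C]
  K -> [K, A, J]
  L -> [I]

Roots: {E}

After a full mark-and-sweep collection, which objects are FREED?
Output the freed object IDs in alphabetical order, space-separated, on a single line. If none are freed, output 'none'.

Answer: F

Derivation:
Roots: E
Mark E: refs=G, marked=E
Mark G: refs=K B K, marked=E G
Mark K: refs=K A J, marked=E G K
Mark B: refs=null, marked=B E G K
Mark A: refs=D E null, marked=A B E G K
Mark J: refs=K H C, marked=A B E G J K
Mark D: refs=null L, marked=A B D E G J K
Mark H: refs=I C E, marked=A B D E G H J K
Mark C: refs=G L K, marked=A B C D E G H J K
Mark L: refs=I, marked=A B C D E G H J K L
Mark I: refs=G C J, marked=A B C D E G H I J K L
Unmarked (collected): F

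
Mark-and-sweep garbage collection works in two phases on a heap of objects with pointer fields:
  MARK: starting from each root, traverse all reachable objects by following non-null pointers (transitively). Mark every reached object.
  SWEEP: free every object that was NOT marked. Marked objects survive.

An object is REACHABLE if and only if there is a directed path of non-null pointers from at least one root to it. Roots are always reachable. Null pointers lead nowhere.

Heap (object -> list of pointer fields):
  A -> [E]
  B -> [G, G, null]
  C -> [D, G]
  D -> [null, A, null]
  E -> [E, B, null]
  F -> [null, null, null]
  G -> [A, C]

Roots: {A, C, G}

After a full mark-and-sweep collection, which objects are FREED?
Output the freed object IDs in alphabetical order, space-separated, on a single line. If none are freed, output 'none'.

Roots: A C G
Mark A: refs=E, marked=A
Mark C: refs=D G, marked=A C
Mark G: refs=A C, marked=A C G
Mark E: refs=E B null, marked=A C E G
Mark D: refs=null A null, marked=A C D E G
Mark B: refs=G G null, marked=A B C D E G
Unmarked (collected): F

Answer: F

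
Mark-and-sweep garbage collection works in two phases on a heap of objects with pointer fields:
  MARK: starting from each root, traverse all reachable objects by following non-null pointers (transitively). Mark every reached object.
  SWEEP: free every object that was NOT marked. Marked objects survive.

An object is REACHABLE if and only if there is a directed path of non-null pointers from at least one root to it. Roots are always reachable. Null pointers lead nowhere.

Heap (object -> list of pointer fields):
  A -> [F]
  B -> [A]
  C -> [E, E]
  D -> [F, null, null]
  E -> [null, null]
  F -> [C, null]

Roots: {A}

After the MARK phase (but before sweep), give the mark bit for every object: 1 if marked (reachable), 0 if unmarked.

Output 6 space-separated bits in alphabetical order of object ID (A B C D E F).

Answer: 1 0 1 0 1 1

Derivation:
Roots: A
Mark A: refs=F, marked=A
Mark F: refs=C null, marked=A F
Mark C: refs=E E, marked=A C F
Mark E: refs=null null, marked=A C E F
Unmarked (collected): B D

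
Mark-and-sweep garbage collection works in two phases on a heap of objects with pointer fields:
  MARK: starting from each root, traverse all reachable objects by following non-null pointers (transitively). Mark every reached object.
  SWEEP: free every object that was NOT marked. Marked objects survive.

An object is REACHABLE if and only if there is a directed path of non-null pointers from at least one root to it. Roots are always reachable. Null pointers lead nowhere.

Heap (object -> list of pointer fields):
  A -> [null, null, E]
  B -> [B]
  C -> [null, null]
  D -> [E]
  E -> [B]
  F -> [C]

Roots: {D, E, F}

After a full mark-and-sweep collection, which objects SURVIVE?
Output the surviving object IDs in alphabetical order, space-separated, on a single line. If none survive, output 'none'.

Roots: D E F
Mark D: refs=E, marked=D
Mark E: refs=B, marked=D E
Mark F: refs=C, marked=D E F
Mark B: refs=B, marked=B D E F
Mark C: refs=null null, marked=B C D E F
Unmarked (collected): A

Answer: B C D E F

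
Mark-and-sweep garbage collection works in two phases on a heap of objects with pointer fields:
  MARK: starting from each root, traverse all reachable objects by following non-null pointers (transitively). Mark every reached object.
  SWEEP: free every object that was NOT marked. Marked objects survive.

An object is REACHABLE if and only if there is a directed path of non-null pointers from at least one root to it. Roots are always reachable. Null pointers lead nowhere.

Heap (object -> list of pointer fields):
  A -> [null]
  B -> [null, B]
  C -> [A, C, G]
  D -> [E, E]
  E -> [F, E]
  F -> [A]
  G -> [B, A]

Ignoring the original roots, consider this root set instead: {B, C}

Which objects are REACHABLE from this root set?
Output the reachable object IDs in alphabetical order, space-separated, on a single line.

Roots: B C
Mark B: refs=null B, marked=B
Mark C: refs=A C G, marked=B C
Mark A: refs=null, marked=A B C
Mark G: refs=B A, marked=A B C G
Unmarked (collected): D E F

Answer: A B C G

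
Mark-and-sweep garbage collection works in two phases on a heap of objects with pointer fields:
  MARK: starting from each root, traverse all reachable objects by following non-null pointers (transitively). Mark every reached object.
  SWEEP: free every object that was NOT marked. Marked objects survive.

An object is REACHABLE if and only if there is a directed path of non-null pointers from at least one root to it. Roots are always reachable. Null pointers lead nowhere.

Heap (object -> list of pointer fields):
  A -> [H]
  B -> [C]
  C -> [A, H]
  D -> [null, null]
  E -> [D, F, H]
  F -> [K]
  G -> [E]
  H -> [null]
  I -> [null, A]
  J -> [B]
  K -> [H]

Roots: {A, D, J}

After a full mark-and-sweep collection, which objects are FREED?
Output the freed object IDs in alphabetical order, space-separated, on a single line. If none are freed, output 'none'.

Answer: E F G I K

Derivation:
Roots: A D J
Mark A: refs=H, marked=A
Mark D: refs=null null, marked=A D
Mark J: refs=B, marked=A D J
Mark H: refs=null, marked=A D H J
Mark B: refs=C, marked=A B D H J
Mark C: refs=A H, marked=A B C D H J
Unmarked (collected): E F G I K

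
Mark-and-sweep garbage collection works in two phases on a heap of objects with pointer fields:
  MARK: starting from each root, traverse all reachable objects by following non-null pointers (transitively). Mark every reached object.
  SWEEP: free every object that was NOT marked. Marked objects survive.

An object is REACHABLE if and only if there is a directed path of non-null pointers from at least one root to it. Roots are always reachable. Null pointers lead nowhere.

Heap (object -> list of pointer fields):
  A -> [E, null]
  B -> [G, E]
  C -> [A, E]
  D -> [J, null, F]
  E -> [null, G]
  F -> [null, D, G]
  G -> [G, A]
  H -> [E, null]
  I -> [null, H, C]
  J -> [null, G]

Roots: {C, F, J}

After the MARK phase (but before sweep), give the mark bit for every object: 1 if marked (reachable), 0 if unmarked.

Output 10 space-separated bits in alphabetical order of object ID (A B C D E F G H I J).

Roots: C F J
Mark C: refs=A E, marked=C
Mark F: refs=null D G, marked=C F
Mark J: refs=null G, marked=C F J
Mark A: refs=E null, marked=A C F J
Mark E: refs=null G, marked=A C E F J
Mark D: refs=J null F, marked=A C D E F J
Mark G: refs=G A, marked=A C D E F G J
Unmarked (collected): B H I

Answer: 1 0 1 1 1 1 1 0 0 1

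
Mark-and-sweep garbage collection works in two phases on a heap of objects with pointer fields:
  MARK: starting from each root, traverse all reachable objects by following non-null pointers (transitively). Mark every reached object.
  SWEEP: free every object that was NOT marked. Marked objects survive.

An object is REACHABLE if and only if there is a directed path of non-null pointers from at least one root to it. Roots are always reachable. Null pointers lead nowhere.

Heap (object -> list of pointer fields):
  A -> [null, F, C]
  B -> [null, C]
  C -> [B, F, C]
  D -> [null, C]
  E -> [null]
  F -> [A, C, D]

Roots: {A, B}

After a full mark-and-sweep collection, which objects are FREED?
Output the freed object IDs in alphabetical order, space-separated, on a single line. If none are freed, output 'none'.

Roots: A B
Mark A: refs=null F C, marked=A
Mark B: refs=null C, marked=A B
Mark F: refs=A C D, marked=A B F
Mark C: refs=B F C, marked=A B C F
Mark D: refs=null C, marked=A B C D F
Unmarked (collected): E

Answer: E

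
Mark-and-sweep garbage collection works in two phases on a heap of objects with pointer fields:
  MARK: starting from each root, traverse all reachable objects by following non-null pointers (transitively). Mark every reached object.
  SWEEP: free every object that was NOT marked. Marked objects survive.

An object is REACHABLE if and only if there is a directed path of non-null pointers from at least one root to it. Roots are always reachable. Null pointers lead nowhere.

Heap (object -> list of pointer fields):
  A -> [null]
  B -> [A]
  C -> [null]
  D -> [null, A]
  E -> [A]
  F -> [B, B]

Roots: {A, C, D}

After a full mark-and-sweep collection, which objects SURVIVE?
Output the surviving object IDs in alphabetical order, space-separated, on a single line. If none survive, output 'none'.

Answer: A C D

Derivation:
Roots: A C D
Mark A: refs=null, marked=A
Mark C: refs=null, marked=A C
Mark D: refs=null A, marked=A C D
Unmarked (collected): B E F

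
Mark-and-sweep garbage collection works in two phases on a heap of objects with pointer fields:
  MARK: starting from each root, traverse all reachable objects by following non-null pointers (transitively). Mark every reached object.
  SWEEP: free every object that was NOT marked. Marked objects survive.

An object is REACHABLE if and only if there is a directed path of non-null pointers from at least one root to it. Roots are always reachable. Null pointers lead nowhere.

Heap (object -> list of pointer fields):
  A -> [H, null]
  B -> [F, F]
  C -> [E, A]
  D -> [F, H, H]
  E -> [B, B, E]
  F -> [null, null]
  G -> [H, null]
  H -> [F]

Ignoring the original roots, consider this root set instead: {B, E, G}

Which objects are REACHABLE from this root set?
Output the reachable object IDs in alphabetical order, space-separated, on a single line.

Roots: B E G
Mark B: refs=F F, marked=B
Mark E: refs=B B E, marked=B E
Mark G: refs=H null, marked=B E G
Mark F: refs=null null, marked=B E F G
Mark H: refs=F, marked=B E F G H
Unmarked (collected): A C D

Answer: B E F G H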